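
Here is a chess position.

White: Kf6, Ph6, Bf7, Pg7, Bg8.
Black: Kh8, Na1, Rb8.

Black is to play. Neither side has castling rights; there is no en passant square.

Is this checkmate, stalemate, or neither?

Black to move; black king on h8.
In check: yes, from the white pawn on g7.
King squares — g7: attacked by Kf6; h7: attacked by Bg8; g8: attacked by Bf7.
Legal moves for Black: none.
In check with no legal moves → checkmate.

checkmate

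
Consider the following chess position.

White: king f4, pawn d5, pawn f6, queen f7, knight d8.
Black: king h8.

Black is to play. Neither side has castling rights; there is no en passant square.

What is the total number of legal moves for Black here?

0

Black to move; king on h8.
In check: no.
Legal moves: none.
Count: 0.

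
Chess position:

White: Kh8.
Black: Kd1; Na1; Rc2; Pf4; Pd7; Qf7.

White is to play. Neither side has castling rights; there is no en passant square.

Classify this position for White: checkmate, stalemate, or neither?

stalemate

White to move; white king on h8.
In check: no.
King squares — g7: attacked by Qf7; h7: attacked by Qf7; g8: attacked by Qf7.
Legal moves for White: none.
Not in check and no legal moves → stalemate.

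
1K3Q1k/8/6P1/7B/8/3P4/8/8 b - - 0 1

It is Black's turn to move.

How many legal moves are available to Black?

0

Black to move; king on h8.
In check: yes, from the white queen on f8.
Legal moves: none.
Count: 0.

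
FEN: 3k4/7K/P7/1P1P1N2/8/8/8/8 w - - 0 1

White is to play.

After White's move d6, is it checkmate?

After d6: black king on d8; in check: no.
Black is not in check, so this cannot be checkmate.

no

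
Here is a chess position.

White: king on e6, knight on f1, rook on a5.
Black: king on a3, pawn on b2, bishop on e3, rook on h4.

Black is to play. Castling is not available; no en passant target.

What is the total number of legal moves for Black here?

Black to move; king on a3.
In check: yes, from the white rook on a5.
Legal moves: Kb4, Kb3, Ra4.
Count: 3.

3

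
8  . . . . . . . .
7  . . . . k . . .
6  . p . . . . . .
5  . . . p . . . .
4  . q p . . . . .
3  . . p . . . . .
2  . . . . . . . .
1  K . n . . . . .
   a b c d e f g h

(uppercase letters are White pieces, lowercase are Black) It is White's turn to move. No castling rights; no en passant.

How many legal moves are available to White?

White to move; king on a1.
In check: no.
Legal moves: none.
Count: 0.

0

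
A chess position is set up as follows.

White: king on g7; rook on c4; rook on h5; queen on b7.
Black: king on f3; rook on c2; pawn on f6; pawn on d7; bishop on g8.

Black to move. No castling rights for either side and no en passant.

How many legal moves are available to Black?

6

Black to move; king on f3.
In check: yes, from the white queen on b7.
Legal moves: Kg3, Ke3, Kf2, Ke2, Bd5, d5.
Count: 6.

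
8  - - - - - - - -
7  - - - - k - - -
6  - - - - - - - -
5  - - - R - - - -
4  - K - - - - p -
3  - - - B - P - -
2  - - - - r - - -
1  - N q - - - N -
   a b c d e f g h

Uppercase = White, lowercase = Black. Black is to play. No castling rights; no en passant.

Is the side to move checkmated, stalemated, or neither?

neither

Black to move; black king on e7.
In check: no.
Legal moves for Black include: Kf8, Ke8, Kf7, Kf6, Ke6, Re6, Re5, Re4+, Re3, Rh2, Rg2, Rf2, Rd2, Rc2, Rb2+, Ra2, Re1, Qc8, ... (list truncated; more exist).
Black has legal moves and is not in check → neither.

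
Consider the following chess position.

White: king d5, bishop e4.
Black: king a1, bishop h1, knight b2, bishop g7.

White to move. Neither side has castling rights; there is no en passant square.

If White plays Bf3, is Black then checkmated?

After Bf3: black king on a1; in check: no.
Black is not in check, so this cannot be checkmate.

no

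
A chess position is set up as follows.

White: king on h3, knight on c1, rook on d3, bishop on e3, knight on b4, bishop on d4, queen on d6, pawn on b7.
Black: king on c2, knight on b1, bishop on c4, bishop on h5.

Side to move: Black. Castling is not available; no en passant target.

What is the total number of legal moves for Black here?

0

Black to move; king on c2.
In check: yes, from the white knight on b4.
Legal moves: none.
Count: 0.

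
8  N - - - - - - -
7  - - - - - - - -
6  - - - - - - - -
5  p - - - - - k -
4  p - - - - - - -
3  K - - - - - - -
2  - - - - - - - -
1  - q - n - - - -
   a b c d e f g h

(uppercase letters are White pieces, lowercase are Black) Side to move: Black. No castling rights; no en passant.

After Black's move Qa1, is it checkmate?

yes

After Qa1: white king on a3; in check: yes, from the black queen on a1.
King squares — a2: attacked by Qa1; b2: attacked by Qa1; b3: attacked by Pa4; a4: attacked by Qa1; b4: attacked by Pa5.
White has no legal moves → checkmate.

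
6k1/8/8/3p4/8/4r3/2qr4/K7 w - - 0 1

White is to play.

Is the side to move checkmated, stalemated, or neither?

stalemate

White to move; white king on a1.
In check: no.
King squares — b1: attacked by Qc2; a2: attacked by Qc2; b2: attacked by Qc2.
Legal moves for White: none.
Not in check and no legal moves → stalemate.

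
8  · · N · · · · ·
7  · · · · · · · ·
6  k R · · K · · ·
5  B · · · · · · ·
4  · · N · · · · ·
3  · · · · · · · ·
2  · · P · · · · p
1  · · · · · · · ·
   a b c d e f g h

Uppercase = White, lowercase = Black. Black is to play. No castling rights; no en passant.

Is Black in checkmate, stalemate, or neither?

checkmate

Black to move; black king on a6.
In check: yes, from the white rook on b6.
King squares — a5: attacked by Nc4; b5: attacked by Rb6; b6: attacked by Nc4; a7: attacked by Nc8; b7: attacked by Rb6.
Legal moves for Black: none.
In check with no legal moves → checkmate.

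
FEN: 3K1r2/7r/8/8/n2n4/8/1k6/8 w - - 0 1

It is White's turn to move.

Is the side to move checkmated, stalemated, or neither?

White to move; white king on d8.
In check: yes, from the black rook on f8.
King squares — c7: attacked by Rh7; d7: attacked by Rh7; e7: attacked by Rh7; c8: attacked by Rf8; e8: attacked by Rf8.
Legal moves for White: none.
In check with no legal moves → checkmate.

checkmate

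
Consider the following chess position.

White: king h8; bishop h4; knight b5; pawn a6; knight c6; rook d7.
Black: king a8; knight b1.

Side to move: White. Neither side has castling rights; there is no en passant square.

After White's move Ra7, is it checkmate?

After Ra7: black king on a8; in check: yes, from the white rook on a7.
King squares — a7: attacked by Nb5; b7: attacked by Pa6; b8: attacked by Nc6.
Black has no legal moves → checkmate.

yes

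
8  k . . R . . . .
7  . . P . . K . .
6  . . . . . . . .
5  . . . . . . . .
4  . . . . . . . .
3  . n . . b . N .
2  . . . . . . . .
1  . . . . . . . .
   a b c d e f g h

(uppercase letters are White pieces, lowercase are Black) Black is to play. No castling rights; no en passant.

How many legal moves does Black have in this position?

2

Black to move; king on a8.
In check: yes, from the white rook on d8.
Legal moves: Kb7, Ka7.
Count: 2.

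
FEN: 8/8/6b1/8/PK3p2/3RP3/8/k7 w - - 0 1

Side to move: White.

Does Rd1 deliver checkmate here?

After Rd1: black king on a1; in check: yes, from the white rook on d1.
Black has 3 legal replies: Kb2, Ka2, Bb1.
In check but a legal move exists → not checkmate.

no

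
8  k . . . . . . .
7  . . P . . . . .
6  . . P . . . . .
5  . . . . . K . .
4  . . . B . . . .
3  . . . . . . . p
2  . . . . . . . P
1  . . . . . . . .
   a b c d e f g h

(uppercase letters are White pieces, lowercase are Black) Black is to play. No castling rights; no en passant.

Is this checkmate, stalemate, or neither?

stalemate

Black to move; black king on a8.
In check: no.
King squares — a7: attacked by Bd4; b7: attacked by Pc6; b8: attacked by Pc7.
Legal moves for Black: none.
Not in check and no legal moves → stalemate.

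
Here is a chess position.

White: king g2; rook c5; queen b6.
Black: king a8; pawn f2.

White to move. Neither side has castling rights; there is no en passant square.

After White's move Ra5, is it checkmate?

After Ra5: black king on a8; in check: yes, from the white rook on a5.
King squares — a7: attacked by Ra5; b7: attacked by Qb6; b8: attacked by Qb6.
Black has no legal moves → checkmate.

yes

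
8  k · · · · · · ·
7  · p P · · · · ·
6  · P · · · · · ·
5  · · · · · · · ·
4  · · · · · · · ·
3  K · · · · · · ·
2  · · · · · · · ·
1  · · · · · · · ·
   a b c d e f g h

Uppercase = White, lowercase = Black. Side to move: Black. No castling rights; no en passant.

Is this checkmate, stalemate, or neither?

Black to move; black king on a8.
In check: no.
King squares — a7: attacked by Pb6; b7: own pawn; b8: attacked by Pc7.
Legal moves for Black: none.
Not in check and no legal moves → stalemate.

stalemate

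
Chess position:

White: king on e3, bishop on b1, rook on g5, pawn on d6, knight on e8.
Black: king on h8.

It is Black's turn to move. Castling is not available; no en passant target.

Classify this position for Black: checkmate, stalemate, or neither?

stalemate

Black to move; black king on h8.
In check: no.
King squares — g7: attacked by Rg5; h7: attacked by Bb1; g8: attacked by Rg5.
Legal moves for Black: none.
Not in check and no legal moves → stalemate.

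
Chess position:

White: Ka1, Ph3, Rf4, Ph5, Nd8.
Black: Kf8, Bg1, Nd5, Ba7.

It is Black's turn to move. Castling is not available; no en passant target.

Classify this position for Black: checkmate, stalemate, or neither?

Black to move; black king on f8.
In check: yes, from the white rook on f4.
King squares — e7: available; f7: attacked by Rf4; g7: available; e8: available; g8: available.
Legal moves for Black: Kg8, Ke8, Kg7, Ke7, Nf6, Nxf4.
Black is in check but has 6 legal moves → neither.

neither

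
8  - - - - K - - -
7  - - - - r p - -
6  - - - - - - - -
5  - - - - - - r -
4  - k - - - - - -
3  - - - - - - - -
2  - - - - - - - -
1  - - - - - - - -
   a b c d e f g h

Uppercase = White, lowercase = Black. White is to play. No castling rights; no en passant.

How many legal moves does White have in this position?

White to move; king on e8.
In check: yes, from the black rook on e7.
Legal moves: Kf8, Kd8, Kxe7.
Count: 3.

3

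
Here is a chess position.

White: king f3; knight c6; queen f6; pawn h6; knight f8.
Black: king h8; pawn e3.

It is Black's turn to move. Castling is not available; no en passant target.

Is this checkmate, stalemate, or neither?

neither

Black to move; black king on h8.
In check: yes, from the white queen on f6.
Legal moves for Black: Kg8.
Black is in check but has 1 legal move → neither.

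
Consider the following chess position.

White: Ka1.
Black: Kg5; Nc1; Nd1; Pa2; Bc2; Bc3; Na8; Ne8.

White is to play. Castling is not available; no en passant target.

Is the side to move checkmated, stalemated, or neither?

checkmate

White to move; white king on a1.
In check: yes, from the black bishop on c3.
King squares — b1: attacked by Pa2; a2: attacked by Nc1; b2: attacked by Nd1.
Legal moves for White: none.
In check with no legal moves → checkmate.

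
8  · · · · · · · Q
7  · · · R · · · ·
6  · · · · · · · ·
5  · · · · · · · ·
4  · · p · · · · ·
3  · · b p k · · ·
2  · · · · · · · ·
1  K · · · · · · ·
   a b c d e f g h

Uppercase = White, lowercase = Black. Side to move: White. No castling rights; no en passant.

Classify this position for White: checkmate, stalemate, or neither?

White to move; white king on a1.
In check: yes, from the black bishop on c3.
Legal moves for White: Ka2, Kb1, Qxc3.
White is in check but has 3 legal moves → neither.

neither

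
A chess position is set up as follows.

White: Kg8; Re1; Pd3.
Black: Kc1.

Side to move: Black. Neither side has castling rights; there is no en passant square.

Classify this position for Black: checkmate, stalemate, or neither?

neither

Black to move; black king on c1.
In check: yes, from the white rook on e1.
Legal moves for Black: Kd2, Kc2, Kb2.
Black is in check but has 3 legal moves → neither.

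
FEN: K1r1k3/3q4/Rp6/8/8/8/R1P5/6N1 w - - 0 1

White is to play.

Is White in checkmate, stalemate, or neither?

White to move; white king on a8.
In check: yes, from the black rook on c8.
King squares — a7: attacked by Qd7; b7: attacked by Qd7; b8: attacked by Rc8.
Legal moves for White: none.
In check with no legal moves → checkmate.

checkmate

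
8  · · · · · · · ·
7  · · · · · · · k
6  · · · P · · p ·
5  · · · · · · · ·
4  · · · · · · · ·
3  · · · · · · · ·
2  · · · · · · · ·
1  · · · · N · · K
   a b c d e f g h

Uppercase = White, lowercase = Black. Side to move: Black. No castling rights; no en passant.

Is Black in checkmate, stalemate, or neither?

neither

Black to move; black king on h7.
In check: no.
Legal moves for Black: Kh8, Kg8, Kg7, Kh6, g5.
Black has 5 legal moves and is not in check → neither.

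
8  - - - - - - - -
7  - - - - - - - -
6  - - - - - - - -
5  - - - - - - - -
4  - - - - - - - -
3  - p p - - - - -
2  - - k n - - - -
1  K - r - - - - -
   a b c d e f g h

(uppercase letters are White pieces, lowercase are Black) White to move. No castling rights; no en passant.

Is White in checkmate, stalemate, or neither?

White to move; white king on a1.
In check: yes, from the black rook on c1.
King squares — b1: attacked by Rc1; a2: attacked by Pb3; b2: attacked by Kc2.
Legal moves for White: none.
In check with no legal moves → checkmate.

checkmate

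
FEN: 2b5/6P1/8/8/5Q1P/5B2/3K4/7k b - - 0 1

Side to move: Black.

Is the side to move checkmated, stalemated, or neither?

neither

Black to move; black king on h1.
In check: yes, from the white bishop on f3.
King squares — g1: available; g2: attacked by Bf3; h2: attacked by Qf4.
Legal moves for Black: Kg1.
Black is in check but has 1 legal move → neither.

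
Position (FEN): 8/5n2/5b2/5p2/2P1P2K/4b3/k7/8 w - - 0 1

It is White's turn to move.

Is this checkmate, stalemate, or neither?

neither

White to move; white king on h4.
In check: yes, from the black bishop on f6.
King squares — g3: available; h3: available; g4: attacked by Pf5; g5: attacked by Be3; h5: available.
Legal moves for White: Kh5, Kh3, Kg3.
White is in check but has 3 legal moves → neither.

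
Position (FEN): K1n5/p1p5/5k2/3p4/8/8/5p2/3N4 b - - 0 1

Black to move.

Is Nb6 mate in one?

After Nb6: white king on a8; in check: yes, from the black knight on b6.
White has 3 legal replies: Kb8, Kb7, Kxa7.
In check but a legal move exists → not checkmate.

no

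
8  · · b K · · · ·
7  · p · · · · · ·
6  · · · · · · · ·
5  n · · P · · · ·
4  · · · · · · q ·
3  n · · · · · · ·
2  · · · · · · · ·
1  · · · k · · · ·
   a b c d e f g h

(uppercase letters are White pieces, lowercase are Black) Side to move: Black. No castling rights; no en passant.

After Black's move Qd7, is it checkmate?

yes

After Qd7: white king on d8; in check: yes, from the black queen on d7.
King squares — c7: attacked by Qd7; d7: attacked by Bc8; e7: attacked by Qd7; c8: attacked by Qd7; e8: attacked by Qd7.
White has no legal moves → checkmate.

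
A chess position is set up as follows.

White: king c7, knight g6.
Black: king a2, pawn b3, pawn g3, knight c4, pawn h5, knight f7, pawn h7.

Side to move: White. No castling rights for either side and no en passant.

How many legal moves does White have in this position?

11

White to move; king on c7.
In check: no.
Legal moves: Kc8, Kb8, Kd7, Kb7, Kc6, Nh8, Nf8, Ne7, Ne5, Nh4, Nf4.
Count: 11.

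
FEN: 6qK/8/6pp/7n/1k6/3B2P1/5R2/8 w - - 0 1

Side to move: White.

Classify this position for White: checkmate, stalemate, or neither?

neither

White to move; white king on h8.
In check: yes, from the black queen on g8.
King squares — g7: attacked by Nh5; h7: attacked by Qg8; g8: available.
Legal moves for White: Kxg8.
White is in check but has 1 legal move → neither.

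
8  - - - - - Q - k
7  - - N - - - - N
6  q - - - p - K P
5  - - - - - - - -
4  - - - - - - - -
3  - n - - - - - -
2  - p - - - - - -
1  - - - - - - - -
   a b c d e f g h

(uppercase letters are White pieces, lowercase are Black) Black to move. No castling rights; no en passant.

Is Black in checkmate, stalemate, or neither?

Black to move; black king on h8.
In check: yes, from the white queen on f8.
King squares — g7: attacked by Kg6; h7: attacked by Kg6; g8: attacked by Qf8.
Legal moves for Black: none.
In check with no legal moves → checkmate.

checkmate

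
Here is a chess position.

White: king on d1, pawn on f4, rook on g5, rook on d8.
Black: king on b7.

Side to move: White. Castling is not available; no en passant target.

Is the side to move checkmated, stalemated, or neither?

White to move; white king on d1.
In check: no.
Legal moves for White include: Rh8, Rdg8, Rf8, Re8, Rc8, Rb8+, Ra8, Rd7+, Rd6, Rdd5, Rd4, Rd3, Rd2, Rgg8, Rg7+, Rg6, Rh5, Rf5, ... (list truncated; more exist).
White has legal moves and is not in check → neither.

neither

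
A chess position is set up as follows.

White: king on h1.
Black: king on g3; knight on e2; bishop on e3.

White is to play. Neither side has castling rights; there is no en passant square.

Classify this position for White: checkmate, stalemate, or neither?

stalemate

White to move; white king on h1.
In check: no.
King squares — g1: attacked by Ne2; g2: attacked by Kg3; h2: attacked by Kg3.
Legal moves for White: none.
Not in check and no legal moves → stalemate.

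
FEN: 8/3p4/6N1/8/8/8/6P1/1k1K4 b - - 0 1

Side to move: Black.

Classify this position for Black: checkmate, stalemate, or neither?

neither

Black to move; black king on b1.
In check: no.
Legal moves for Black: Kb2, Ka2, Ka1, d6, d5.
Black has 5 legal moves and is not in check → neither.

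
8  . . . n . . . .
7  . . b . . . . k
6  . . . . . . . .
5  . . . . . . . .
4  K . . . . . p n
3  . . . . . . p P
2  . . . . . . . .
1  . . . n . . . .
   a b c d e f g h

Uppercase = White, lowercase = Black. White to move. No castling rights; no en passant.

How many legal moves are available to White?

5

White to move; king on a4.
In check: no.
Legal moves: Kb5, Kb4, Kb3, Ka3, hxg4.
Count: 5.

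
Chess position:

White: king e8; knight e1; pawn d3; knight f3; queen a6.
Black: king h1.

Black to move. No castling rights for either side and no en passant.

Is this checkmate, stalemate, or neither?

Black to move; black king on h1.
In check: no.
King squares — g1: attacked by Nf3; g2: attacked by Ne1; h2: attacked by Nf3.
Legal moves for Black: none.
Not in check and no legal moves → stalemate.

stalemate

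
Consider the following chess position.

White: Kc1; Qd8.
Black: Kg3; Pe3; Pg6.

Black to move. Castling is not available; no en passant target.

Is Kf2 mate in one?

After Kf2: white king on c1; in check: no.
White is not in check, so this cannot be checkmate.

no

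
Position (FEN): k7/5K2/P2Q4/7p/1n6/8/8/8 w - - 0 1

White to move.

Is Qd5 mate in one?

no

After Qd5: black king on a8; in check: yes, from the white queen on d5.
Black has 4 legal replies: Kb8, Ka7, Nc6, Nxd5.
In check but a legal move exists → not checkmate.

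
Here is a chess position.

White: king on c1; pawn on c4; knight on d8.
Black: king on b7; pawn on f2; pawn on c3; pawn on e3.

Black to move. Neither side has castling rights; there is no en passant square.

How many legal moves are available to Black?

Black to move; king on b7.
In check: yes, from the white knight on d8.
Legal moves: Kc8, Kb8, Ka8, Kc7, Ka7, Kb6, Ka6.
Count: 7.

7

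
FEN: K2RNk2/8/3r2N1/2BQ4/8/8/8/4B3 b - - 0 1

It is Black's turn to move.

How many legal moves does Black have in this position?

0

Black to move; king on f8.
In check: yes, from the white knight on g6.
Legal moves: none.
Count: 0.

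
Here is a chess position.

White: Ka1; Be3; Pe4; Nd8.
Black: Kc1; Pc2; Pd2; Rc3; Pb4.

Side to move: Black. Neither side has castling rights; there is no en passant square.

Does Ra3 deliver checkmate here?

After Ra3: white king on a1; in check: yes, from the black rook on a3.
King squares — b1: attacked by Kc1; a2: attacked by Ra3; b2: attacked by Kc1.
White has no legal moves → checkmate.

yes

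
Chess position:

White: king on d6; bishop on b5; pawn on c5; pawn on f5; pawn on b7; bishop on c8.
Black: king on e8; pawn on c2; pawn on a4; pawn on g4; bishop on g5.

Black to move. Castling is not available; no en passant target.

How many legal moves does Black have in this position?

Black to move; king on e8.
In check: yes, from the white bishop on b5.
Legal moves: Kf8, Kd8, Kf7.
Count: 3.

3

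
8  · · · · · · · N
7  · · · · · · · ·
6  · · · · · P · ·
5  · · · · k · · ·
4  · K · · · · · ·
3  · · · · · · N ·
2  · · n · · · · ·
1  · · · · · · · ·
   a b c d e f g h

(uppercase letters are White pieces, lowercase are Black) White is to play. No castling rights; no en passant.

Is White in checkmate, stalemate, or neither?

neither

White to move; white king on b4.
In check: yes, from the black knight on c2.
King squares — a3: attacked by Nc2; b3: available; c3: available; a4: available; c4: available; a5: available; b5: available; c5: available.
Legal moves for White: Kc5, Kb5, Ka5, Kc4, Ka4, Kc3, Kb3.
White is in check but has 7 legal moves → neither.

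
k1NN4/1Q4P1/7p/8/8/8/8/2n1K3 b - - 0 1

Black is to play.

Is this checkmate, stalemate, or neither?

checkmate

Black to move; black king on a8.
In check: yes, from the white queen on b7.
King squares — a7: attacked by Qb7; b7: attacked by Nd8; b8: attacked by Qb7.
Legal moves for Black: none.
In check with no legal moves → checkmate.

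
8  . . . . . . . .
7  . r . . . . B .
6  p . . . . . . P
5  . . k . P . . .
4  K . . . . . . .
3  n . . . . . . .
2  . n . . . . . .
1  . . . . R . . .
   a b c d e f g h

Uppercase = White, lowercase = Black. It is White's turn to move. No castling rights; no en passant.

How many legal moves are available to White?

2

White to move; king on a4.
In check: yes, from the black knight on b2.
Legal moves: Ka5, Kxa3.
Count: 2.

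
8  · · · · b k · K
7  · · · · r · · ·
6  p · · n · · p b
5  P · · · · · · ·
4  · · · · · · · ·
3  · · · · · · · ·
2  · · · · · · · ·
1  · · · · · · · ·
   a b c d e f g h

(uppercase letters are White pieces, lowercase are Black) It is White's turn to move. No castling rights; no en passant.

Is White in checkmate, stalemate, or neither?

White to move; white king on h8.
In check: no.
King squares — g7: attacked by Bh6; h7: attacked by Re7; g8: attacked by Kf8.
Legal moves for White: none.
Not in check and no legal moves → stalemate.

stalemate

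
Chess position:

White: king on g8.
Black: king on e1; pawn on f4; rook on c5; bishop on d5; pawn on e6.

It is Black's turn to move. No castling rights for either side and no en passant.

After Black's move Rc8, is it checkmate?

no

After Rc8: white king on g8; in check: yes, from the black rook on c8.
White has 3 legal replies: Kh7, Kg7, Kf7.
In check but a legal move exists → not checkmate.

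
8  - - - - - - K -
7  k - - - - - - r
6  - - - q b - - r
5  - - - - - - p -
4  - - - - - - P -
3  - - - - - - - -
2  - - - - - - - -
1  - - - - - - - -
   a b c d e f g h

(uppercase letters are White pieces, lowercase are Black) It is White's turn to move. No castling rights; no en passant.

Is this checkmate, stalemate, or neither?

checkmate

White to move; white king on g8.
In check: yes, from the black bishop on e6.
King squares — f7: attacked by Be6; g7: attacked by Rh7; h7: attacked by Rh6; f8: attacked by Qd6; h8: attacked by Rh7.
Legal moves for White: none.
In check with no legal moves → checkmate.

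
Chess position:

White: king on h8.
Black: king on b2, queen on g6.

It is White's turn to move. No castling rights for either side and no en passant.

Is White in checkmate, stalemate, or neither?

stalemate

White to move; white king on h8.
In check: no.
King squares — g7: attacked by Qg6; h7: attacked by Qg6; g8: attacked by Qg6.
Legal moves for White: none.
Not in check and no legal moves → stalemate.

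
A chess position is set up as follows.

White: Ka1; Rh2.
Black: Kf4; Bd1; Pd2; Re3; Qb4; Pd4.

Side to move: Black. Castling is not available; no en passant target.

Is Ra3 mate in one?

yes

After Ra3: white king on a1; in check: yes, from the black rook on a3.
King squares — b1: attacked by Qb4; a2: attacked by Ra3; b2: attacked by Qb4.
White has no legal moves → checkmate.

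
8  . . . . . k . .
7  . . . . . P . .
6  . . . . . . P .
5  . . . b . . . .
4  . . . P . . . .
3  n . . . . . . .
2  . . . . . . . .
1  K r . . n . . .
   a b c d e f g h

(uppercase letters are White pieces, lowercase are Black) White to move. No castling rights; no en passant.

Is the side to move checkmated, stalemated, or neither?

checkmate

White to move; white king on a1.
In check: yes, from the black rook on b1.
King squares — b1: attacked by Na3; a2: attacked by Bd5; b2: attacked by Rb1.
Legal moves for White: none.
In check with no legal moves → checkmate.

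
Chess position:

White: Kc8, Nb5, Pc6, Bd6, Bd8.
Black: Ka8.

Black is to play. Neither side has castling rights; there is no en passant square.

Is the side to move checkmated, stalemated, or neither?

Black to move; black king on a8.
In check: no.
King squares — a7: attacked by Nb5; b7: attacked by Pc6; b8: attacked by Bd6.
Legal moves for Black: none.
Not in check and no legal moves → stalemate.

stalemate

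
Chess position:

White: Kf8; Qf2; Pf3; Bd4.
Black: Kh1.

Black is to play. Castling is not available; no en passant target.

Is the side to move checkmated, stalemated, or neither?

stalemate

Black to move; black king on h1.
In check: no.
King squares — g1: attacked by Qf2; g2: attacked by Qf2; h2: attacked by Qf2.
Legal moves for Black: none.
Not in check and no legal moves → stalemate.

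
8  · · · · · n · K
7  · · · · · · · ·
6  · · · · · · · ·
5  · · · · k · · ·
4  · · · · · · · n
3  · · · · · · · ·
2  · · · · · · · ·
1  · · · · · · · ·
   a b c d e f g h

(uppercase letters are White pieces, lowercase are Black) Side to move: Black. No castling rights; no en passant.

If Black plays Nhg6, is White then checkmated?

no

After Nhg6: white king on h8; in check: yes, from the black knight on g6.
White has 2 legal replies: Kg8, Kg7.
In check but a legal move exists → not checkmate.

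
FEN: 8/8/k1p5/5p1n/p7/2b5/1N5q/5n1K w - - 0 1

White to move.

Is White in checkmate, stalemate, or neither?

checkmate

White to move; white king on h1.
In check: yes, from the black queen on h2.
King squares — g1: attacked by Qh2; g2: attacked by Qh2; h2: attacked by Nf1.
Legal moves for White: none.
In check with no legal moves → checkmate.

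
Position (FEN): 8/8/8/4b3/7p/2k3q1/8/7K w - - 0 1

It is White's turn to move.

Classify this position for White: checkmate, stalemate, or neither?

White to move; white king on h1.
In check: no.
King squares — g1: attacked by Qg3; g2: attacked by Qg3; h2: attacked by Qg3.
Legal moves for White: none.
Not in check and no legal moves → stalemate.

stalemate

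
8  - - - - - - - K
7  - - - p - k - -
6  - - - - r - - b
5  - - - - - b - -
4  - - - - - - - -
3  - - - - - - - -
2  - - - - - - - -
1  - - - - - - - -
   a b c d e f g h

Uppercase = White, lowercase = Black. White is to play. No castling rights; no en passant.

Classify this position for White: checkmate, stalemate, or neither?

stalemate

White to move; white king on h8.
In check: no.
King squares — g7: attacked by Bh6; h7: attacked by Bf5; g8: attacked by Kf7.
Legal moves for White: none.
Not in check and no legal moves → stalemate.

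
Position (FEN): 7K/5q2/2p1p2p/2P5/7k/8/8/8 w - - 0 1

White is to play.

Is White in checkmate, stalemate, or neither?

stalemate

White to move; white king on h8.
In check: no.
King squares — g7: attacked by Qf7; h7: attacked by Qf7; g8: attacked by Qf7.
Legal moves for White: none.
Not in check and no legal moves → stalemate.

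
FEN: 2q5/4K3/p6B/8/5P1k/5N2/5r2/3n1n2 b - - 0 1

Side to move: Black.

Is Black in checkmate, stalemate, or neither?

neither

Black to move; black king on h4.
In check: yes, from the white knight on f3.
King squares — g3: available; h3: available; g4: available; g5: attacked by Nf3; h5: available.
Legal moves for Black: Kh5, Kg4, Kh3, Kg3, Rxf3.
Black is in check but has 5 legal moves → neither.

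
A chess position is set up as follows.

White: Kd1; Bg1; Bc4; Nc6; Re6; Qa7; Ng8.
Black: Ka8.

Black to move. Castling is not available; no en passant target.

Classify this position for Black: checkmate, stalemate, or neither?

Black to move; black king on a8.
In check: yes, from the white queen on a7.
King squares — a7: attacked by Bg1; b7: attacked by Qa7; b8: attacked by Nc6.
Legal moves for Black: none.
In check with no legal moves → checkmate.

checkmate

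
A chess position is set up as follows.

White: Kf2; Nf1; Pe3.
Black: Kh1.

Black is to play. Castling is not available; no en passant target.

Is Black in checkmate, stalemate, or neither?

stalemate

Black to move; black king on h1.
In check: no.
King squares — g1: attacked by Kf2; g2: attacked by Kf2; h2: attacked by Nf1.
Legal moves for Black: none.
Not in check and no legal moves → stalemate.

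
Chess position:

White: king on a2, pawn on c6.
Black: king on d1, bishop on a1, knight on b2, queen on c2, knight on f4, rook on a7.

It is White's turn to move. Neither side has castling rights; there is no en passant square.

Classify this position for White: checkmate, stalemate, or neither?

White to move; white king on a2.
In check: yes, from the black rook on a7.
King squares — a1: attacked by Ra7; b1: attacked by Qc2; b2: attacked by Ba1; a3: attacked by Ra7; b3: attacked by Qc2.
Legal moves for White: none.
In check with no legal moves → checkmate.

checkmate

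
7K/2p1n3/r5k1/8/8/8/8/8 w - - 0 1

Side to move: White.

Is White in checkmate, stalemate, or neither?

White to move; white king on h8.
In check: no.
King squares — g7: attacked by Kg6; h7: attacked by Kg6; g8: attacked by Ne7.
Legal moves for White: none.
Not in check and no legal moves → stalemate.

stalemate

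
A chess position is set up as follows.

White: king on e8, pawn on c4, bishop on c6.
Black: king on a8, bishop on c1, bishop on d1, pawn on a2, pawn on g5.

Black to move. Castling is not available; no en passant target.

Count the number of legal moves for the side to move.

2

Black to move; king on a8.
In check: yes, from the white bishop on c6.
Legal moves: Kb8, Ka7.
Count: 2.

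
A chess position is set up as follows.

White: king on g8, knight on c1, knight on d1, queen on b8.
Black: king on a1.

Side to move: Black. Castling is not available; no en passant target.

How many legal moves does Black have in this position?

Black to move; king on a1.
In check: no.
Legal moves: none.
Count: 0.

0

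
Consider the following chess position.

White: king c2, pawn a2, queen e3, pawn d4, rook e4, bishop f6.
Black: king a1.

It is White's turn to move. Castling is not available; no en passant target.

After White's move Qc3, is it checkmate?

no

After Qc3: black king on a1; in check: yes, from the white queen on c3.
Black has 1 legal reply: Kxa2.
In check but a legal move exists → not checkmate.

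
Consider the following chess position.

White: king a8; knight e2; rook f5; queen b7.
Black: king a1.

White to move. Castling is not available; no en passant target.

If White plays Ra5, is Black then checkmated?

yes

After Ra5: black king on a1; in check: yes, from the white rook on a5.
King squares — b1: attacked by Qb7; a2: attacked by Ra5; b2: attacked by Qb7.
Black has no legal moves → checkmate.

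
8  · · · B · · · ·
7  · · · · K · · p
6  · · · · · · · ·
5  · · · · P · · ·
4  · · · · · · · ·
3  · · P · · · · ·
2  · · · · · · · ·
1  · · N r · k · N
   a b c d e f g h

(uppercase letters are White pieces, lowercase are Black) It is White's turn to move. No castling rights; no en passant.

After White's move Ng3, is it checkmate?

no

After Ng3: black king on f1; in check: yes, from the white knight on g3.
Black has 4 legal replies: Kg2, Kf2, Kg1, Ke1.
In check but a legal move exists → not checkmate.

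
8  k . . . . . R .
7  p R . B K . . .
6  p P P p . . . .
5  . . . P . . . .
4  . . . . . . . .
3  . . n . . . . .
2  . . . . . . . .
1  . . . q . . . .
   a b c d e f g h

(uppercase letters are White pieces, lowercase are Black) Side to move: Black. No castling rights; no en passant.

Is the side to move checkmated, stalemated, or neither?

checkmate

Black to move; black king on a8.
In check: yes, from the white rook on g8.
King squares — a7: own pawn; b7: attacked by Pc6; b8: attacked by Rb7.
Legal moves for Black: none.
In check with no legal moves → checkmate.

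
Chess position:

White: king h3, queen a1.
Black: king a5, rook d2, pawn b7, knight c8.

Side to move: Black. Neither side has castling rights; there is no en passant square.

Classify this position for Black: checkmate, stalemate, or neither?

neither

Black to move; black king on a5.
In check: yes, from the white queen on a1.
Legal moves for Black: Kb6, Kb5, Kb4, Ra2.
Black is in check but has 4 legal moves → neither.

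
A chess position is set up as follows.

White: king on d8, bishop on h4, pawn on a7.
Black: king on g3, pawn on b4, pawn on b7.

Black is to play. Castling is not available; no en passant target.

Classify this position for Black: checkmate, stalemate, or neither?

neither

Black to move; black king on g3.
In check: yes, from the white bishop on h4.
Legal moves for Black: Kxh4, Kg4, Kf4, Kh3, Kf3, Kh2, Kg2.
Black is in check but has 7 legal moves → neither.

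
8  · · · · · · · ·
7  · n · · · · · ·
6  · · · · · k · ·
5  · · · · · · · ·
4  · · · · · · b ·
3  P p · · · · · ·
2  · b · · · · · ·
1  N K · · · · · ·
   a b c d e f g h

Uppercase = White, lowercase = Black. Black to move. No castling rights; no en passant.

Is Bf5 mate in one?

After Bf5: white king on b1; in check: yes, from the black bishop on f5.
White has 2 legal replies: Kxb2, Nc2.
In check but a legal move exists → not checkmate.

no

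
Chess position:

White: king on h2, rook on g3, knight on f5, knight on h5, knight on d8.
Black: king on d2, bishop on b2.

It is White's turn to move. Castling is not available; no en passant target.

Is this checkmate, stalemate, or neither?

White to move; white king on h2.
In check: no.
Legal moves for White include: Nf7, Nb7, Ne6, Nc6, Nhg7, Nf6, Nf4, Nfg7, Ne7, Nh6, Nd6, Nh4, Nd4, Ne3, Rg8, Rg7, Rg6, Rg5, ... (list truncated; more exist).
White has legal moves and is not in check → neither.

neither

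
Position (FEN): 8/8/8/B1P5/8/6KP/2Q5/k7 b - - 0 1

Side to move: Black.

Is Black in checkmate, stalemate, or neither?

Black to move; black king on a1.
In check: no.
King squares — b1: attacked by Qc2; a2: attacked by Qc2; b2: attacked by Qc2.
Legal moves for Black: none.
Not in check and no legal moves → stalemate.

stalemate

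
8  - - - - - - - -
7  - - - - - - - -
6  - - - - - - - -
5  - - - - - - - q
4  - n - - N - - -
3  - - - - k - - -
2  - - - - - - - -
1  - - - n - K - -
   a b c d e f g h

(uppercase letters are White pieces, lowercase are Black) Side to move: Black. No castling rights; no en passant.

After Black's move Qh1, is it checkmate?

After Qh1: white king on f1; in check: yes, from the black queen on h1.
King squares — e1: attacked by Qh1; g1: attacked by Qh1; e2: attacked by Ke3; f2: attacked by Nd1; g2: attacked by Qh1.
White has no legal moves → checkmate.

yes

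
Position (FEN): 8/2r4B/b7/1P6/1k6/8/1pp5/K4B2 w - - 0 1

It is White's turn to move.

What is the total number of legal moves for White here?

White to move; king on a1.
In check: yes, from the black pawn on b2.
Legal moves: Kxb2, Ka2.
Count: 2.

2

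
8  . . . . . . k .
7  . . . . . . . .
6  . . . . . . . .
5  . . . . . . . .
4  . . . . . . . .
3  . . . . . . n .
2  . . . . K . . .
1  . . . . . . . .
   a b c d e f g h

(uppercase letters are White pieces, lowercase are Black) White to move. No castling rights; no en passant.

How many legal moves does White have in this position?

7

White to move; king on e2.
In check: yes, from the black knight on g3.
Legal moves: Kf3, Ke3, Kd3, Kf2, Kd2, Ke1, Kd1.
Count: 7.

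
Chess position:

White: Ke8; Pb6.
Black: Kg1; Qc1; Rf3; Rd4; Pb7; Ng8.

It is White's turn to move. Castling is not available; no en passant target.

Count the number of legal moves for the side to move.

0

White to move; king on e8.
In check: no.
Legal moves: none.
Count: 0.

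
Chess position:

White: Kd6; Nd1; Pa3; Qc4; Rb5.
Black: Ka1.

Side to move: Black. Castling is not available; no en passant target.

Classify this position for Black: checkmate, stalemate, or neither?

stalemate

Black to move; black king on a1.
In check: no.
King squares — b1: attacked by Rb5; a2: attacked by Qc4; b2: attacked by Nd1.
Legal moves for Black: none.
Not in check and no legal moves → stalemate.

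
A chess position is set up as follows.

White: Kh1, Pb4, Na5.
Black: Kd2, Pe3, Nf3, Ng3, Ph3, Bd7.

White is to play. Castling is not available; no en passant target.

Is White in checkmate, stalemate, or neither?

White to move; white king on h1.
In check: yes, from the black knight on g3.
King squares — g1: attacked by Nf3; g2: attacked by Ph3; h2: attacked by Nf3.
Legal moves for White: none.
In check with no legal moves → checkmate.

checkmate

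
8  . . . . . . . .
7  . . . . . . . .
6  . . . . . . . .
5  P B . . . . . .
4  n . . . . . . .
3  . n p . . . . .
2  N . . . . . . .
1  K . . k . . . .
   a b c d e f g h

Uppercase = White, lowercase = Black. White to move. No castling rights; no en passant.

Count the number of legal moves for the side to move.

White to move; king on a1.
In check: yes, from the black knight on b3.
Legal moves: Kb1.
Count: 1.

1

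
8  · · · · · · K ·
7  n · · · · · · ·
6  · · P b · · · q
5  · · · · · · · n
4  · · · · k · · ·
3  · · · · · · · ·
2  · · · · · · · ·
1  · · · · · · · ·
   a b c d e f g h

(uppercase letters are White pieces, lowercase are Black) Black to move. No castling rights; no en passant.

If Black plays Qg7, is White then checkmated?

After Qg7: white king on g8; in check: yes, from the black queen on g7.
King squares — f7: attacked by Qg7; g7: attacked by Nh5; h7: attacked by Qg7; f8: attacked by Bd6; h8: attacked by Qg7.
White has no legal moves → checkmate.

yes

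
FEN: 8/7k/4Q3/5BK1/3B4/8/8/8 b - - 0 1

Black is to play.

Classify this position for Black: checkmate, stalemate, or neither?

Black to move; black king on h7.
In check: yes, from the white bishop on f5.
King squares — g6: attacked by Bf5; h6: attacked by Kg5; g7: attacked by Bd4; g8: attacked by Qe6; h8: attacked by Bd4.
Legal moves for Black: none.
In check with no legal moves → checkmate.

checkmate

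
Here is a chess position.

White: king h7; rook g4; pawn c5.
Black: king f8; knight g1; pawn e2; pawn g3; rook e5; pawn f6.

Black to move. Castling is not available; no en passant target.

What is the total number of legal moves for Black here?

Black to move; king on f8.
In check: no.
Legal moves: Ke8, Kf7, Ke7, Re8, Re7+, Re6, Rh5+, Rg5, Rf5, Rd5, Rxc5, Re4, Re3, Nh3, Nf3, f5, g2, e1=Q, e1=R, e1=B, e1=N.
Count: 21.

21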